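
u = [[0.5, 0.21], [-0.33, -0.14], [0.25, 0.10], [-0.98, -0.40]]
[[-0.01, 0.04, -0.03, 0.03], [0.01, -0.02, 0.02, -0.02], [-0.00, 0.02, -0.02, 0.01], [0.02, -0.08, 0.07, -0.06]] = u@[[-0.03, 0.15, -0.14, 0.11], [0.03, -0.18, 0.17, -0.13]]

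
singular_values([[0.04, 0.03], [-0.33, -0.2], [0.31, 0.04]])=[0.49, 0.1]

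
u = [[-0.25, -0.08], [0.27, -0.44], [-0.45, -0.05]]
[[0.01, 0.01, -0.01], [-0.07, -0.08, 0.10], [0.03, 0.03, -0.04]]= u @ [[-0.07,-0.08,0.10], [0.11,0.14,-0.16]]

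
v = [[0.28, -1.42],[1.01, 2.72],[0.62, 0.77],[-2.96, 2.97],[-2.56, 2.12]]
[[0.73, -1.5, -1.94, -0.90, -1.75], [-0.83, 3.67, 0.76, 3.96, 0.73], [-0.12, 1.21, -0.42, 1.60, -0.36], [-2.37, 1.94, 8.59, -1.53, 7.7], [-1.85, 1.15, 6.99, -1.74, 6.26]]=v@[[0.36, 0.51, -1.91, 1.44, -1.7],[-0.44, 1.16, 0.99, 0.92, 0.90]]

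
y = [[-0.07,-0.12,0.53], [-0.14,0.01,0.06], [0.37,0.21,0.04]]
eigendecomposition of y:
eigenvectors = [[0.76,0.75,-0.49], [0.26,-0.16,0.87], [-0.59,0.65,0.05]]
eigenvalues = [-0.53, 0.41, 0.09]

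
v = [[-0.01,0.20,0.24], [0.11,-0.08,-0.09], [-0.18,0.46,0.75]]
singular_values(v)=[0.96, 0.1, 0.05]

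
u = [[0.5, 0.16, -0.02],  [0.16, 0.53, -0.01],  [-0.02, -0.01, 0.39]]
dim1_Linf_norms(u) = [0.5, 0.53, 0.39]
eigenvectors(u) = [[0.67, 0.73, -0.11], [0.74, -0.65, 0.20], [-0.07, 0.22, 0.97]]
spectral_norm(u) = 0.68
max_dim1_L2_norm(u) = 0.55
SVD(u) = [[-0.67, 0.11, 0.73],  [-0.74, -0.20, -0.65],  [0.07, -0.97, 0.22]] @ diag([0.6772176160539255, 0.39027856283204304, 0.35250382111403167]) @ [[-0.67, -0.74, 0.07], [0.11, -0.20, -0.97], [0.73, -0.65, 0.22]]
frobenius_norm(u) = 0.86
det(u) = 0.09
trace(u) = 1.42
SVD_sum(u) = [[0.31, 0.34, -0.03], [0.34, 0.37, -0.04], [-0.03, -0.04, 0.00]] + [[0.01, -0.01, -0.04], [-0.01, 0.02, 0.08], [-0.04, 0.08, 0.37]] + [[0.19, -0.17, 0.06], [-0.17, 0.15, -0.05], [0.06, -0.05, 0.02]]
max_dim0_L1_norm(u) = 0.7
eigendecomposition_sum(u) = [[0.31, 0.34, -0.03], [0.34, 0.37, -0.04], [-0.03, -0.04, 0.0]] + [[0.19,-0.17,0.06], [-0.17,0.15,-0.05], [0.06,-0.05,0.02]] + [[0.01, -0.01, -0.04], [-0.01, 0.02, 0.08], [-0.04, 0.08, 0.37]]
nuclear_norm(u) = 1.42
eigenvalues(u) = [0.68, 0.35, 0.39]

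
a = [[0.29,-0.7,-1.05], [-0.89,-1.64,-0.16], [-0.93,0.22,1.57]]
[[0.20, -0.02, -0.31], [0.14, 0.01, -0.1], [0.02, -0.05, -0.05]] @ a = [[0.36, -0.18, -0.69], [0.12, -0.14, -0.31], [0.10, 0.06, -0.09]]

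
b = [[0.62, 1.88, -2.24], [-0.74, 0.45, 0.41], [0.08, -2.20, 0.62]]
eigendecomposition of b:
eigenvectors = [[(-0.79+0j), -0.79-0.00j, (0.72+0j)],[0.19-0.33j, (0.19+0.33j), 0.32+0.00j],[0.32+0.35j, (0.32-0.35j), 0.61+0.00j]]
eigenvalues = [(1.06+1.79j), (1.06-1.79j), (-0.44+0j)]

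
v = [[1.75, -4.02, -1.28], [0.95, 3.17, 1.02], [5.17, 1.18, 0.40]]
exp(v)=[[-14.36, -0.48, -0.22],[4.71, -7.38, -2.66],[-13.55, -21.20, -5.85]]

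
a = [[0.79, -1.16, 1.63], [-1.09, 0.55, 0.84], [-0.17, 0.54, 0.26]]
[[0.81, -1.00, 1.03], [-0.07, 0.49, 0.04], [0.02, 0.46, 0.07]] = a@[[0.30, -0.03, 0.33], [-0.03, 0.84, 0.0], [0.33, 0.0, 0.47]]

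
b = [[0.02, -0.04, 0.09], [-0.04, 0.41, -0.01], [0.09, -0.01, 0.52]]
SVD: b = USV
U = [[-0.18, 0.07, -0.98], [0.13, -0.99, -0.09], [-0.97, -0.15, 0.17]]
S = [0.54, 0.41, 0.0]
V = [[-0.18,0.13,-0.97],  [0.07,-0.99,-0.15],  [-0.98,-0.09,0.17]]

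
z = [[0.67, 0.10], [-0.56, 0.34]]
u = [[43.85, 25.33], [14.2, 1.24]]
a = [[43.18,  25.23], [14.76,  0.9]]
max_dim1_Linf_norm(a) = 43.18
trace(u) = 45.09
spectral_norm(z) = 0.89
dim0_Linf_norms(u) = [43.85, 25.33]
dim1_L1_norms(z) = [0.77, 0.9]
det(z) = 0.28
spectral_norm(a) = 51.75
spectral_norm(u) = 52.28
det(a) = -333.53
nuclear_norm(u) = 58.12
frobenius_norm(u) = 52.61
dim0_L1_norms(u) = [58.05, 26.57]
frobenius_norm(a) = 52.15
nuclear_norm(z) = 1.21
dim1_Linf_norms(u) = [43.85, 14.2]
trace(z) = 1.01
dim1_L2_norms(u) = [50.64, 14.25]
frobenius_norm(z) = 0.94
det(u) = -305.31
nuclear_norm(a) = 58.20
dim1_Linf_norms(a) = [43.18, 14.76]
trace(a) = 44.08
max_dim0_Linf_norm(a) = 43.18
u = a + z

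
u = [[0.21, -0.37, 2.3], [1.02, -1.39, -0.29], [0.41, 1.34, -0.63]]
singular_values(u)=[2.54, 1.88, 0.95]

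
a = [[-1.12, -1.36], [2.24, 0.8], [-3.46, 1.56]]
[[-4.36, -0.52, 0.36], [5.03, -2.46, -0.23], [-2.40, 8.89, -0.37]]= a@ [[1.56, -1.75, -0.01], [1.92, 1.82, -0.26]]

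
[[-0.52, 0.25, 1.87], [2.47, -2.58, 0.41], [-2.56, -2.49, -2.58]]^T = [[-0.52, 2.47, -2.56],[0.25, -2.58, -2.49],[1.87, 0.41, -2.58]]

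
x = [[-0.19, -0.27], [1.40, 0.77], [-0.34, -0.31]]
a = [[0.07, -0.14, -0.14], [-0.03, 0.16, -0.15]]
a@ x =[[-0.16, -0.08], [0.28, 0.18]]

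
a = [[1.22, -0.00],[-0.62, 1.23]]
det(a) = 1.50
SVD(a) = [[-0.61,0.79], [0.79,0.61]] @ diag([1.573656163480623, 0.953575523563523]) @ [[-0.78, 0.62], [0.62, 0.78]]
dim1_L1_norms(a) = [1.22, 1.85]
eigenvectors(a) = [[0.0, 0.02], [1.0, 1.00]]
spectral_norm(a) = 1.57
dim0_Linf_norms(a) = [1.22, 1.23]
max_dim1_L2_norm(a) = 1.38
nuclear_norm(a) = 2.53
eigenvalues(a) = [1.23, 1.22]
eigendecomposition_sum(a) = [[0.00,0.0], [-76.26,1.23]] + [[1.22, 0.0], [75.64, 0.0]]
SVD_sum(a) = [[0.75, -0.59], [-0.98, 0.78]] + [[0.47, 0.59], [0.36, 0.45]]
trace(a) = 2.45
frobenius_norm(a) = 1.84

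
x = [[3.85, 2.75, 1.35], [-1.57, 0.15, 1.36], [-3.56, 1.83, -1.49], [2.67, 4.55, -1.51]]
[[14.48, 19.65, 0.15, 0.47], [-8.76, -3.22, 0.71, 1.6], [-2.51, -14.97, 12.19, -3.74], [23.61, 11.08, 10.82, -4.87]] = x@[[3.17, 3.82, -1.42, 0.12], [2.32, 0.84, 2.74, -0.68], [-3.04, 1.95, -1.42, 1.39]]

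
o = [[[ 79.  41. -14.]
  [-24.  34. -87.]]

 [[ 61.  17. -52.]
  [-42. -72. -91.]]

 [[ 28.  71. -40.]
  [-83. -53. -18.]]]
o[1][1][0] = -42.0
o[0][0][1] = 41.0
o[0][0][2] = -14.0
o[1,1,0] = -42.0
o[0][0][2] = -14.0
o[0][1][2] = -87.0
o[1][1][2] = -91.0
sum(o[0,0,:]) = 106.0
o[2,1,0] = -83.0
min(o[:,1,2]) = -91.0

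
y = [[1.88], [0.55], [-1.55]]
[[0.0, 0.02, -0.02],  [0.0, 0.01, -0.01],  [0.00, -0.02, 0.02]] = y @ [[0.00,0.01,-0.01]]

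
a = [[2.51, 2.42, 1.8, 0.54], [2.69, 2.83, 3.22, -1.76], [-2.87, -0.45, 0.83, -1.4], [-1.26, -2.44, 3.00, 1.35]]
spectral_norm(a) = 6.68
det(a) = -78.34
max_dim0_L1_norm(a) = 9.33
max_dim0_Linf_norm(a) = 3.22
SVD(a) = [[-0.57, -0.07, 0.28, 0.77], [-0.76, -0.3, -0.35, -0.46], [0.25, -0.37, -0.78, 0.44], [0.2, -0.88, 0.43, -0.08]] @ diag([6.67850556638224, 4.395086143678777, 3.0255091816996766, 0.8821424946658012]) @ [[-0.66, -0.62, -0.4, 0.14], [0.27, 0.29, -0.92, -0.04], [0.49, -0.33, -0.00, 0.81], [-0.5, 0.65, 0.04, 0.57]]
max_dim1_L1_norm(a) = 10.5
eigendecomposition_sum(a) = [[(1.05+0j),  1.74-0.00j,  (1+0j),  (-0.97-0j)], [1.86+0.00j,  (3.09-0j),  (1.79+0j),  (-1.72-0j)], [(-0.32+0j),  (-0.54+0j),  (-0.31+0j),  0.30+0.00j], [-1.69+0.00j,  (-2.81+0j),  (-1.62+0j),  1.56+0.00j]] + [[-0.44+0.00j, 0.31+0.00j, -0.32+0.00j, (0.14-0j)], [0.63-0.00j, (-0.45-0j), (0.46-0j), -0.20+0.00j], [(-0.12+0j), (0.08+0j), (-0.09+0j), 0.04-0.00j], [0.53-0.00j, (-0.38-0j), 0.39-0.00j, -0.17+0.00j]] + [[0.95+0.36j, 0.19-0.19j, 0.56-1.23j, 0.68+0.25j], [0.10+0.36j, (0.1+0.01j), (0.49-0.1j), (0.08+0.26j)], [-1.22+0.54j, 0.35j, 0.61+1.66j, (-0.87+0.4j)], [(-0.05+1.6j), 0.37+0.18j, (2.12+0.21j), (-0.02+1.15j)]] + [[0.95-0.36j, 0.19+0.19j, 0.56+1.23j, 0.68-0.25j], [(0.1-0.36j), (0.1-0.01j), 0.49+0.10j, 0.08-0.26j], [(-1.22-0.54j), -0.35j, 0.61-1.66j, -0.87-0.40j], [(-0.05-1.6j), (0.37-0.18j), 2.12-0.21j, -0.02-1.15j]]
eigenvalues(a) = [(5.38+0j), (-1.14+0j), (1.64+3.18j), (1.64-3.18j)]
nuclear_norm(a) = 14.98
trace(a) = 7.52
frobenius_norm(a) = 8.59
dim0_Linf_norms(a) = [2.87, 2.83, 3.22, 1.76]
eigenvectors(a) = [[(0.38+0j),(0.47+0j),(0.14-0.41j),0.14+0.41j], [0.68+0.00j,(-0.67+0j),(0.15-0.05j),(0.15+0.05j)], [(-0.12+0j),0.12+0.00j,0.25+0.51j,(0.25-0.51j)], [-0.62+0.00j,(-0.57+0j),0.68+0.00j,0.68-0.00j]]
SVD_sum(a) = [[2.52, 2.35, 1.51, -0.54],[3.36, 3.13, 2.02, -0.72],[-1.10, -1.02, -0.66, 0.24],[-0.89, -0.83, -0.53, 0.19]] + [[-0.08, -0.08, 0.26, 0.01], [-0.36, -0.39, 1.22, 0.05], [-0.43, -0.47, 1.47, 0.06], [-1.03, -1.13, 3.54, 0.16]] + [[0.41, -0.28, -0.00, 0.68], [-0.52, 0.36, 0.0, -0.86], [-1.15, 0.79, 0.0, -1.92], [0.63, -0.43, -0.0, 1.04]] + [[-0.34, 0.44, 0.02, 0.39], [0.20, -0.26, -0.01, -0.23], [-0.19, 0.25, 0.01, 0.22], [0.04, -0.05, -0.00, -0.04]]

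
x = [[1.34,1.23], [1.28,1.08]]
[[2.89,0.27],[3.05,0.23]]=x @[[4.96,-0.03], [-3.05,0.25]]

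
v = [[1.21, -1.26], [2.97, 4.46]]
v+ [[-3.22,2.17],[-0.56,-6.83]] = [[-2.01, 0.91], [2.41, -2.37]]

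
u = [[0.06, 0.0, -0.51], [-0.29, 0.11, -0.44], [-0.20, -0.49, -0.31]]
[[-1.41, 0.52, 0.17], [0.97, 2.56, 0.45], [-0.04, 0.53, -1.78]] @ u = [[-0.27, -0.03, 0.44], [-0.77, 0.06, -1.76], [0.2, 0.93, 0.34]]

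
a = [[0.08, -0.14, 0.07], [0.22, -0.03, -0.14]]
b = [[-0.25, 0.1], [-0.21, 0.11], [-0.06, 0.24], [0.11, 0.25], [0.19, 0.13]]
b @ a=[[0.00, 0.03, -0.03],[0.01, 0.03, -0.03],[0.05, 0.00, -0.04],[0.06, -0.02, -0.03],[0.04, -0.03, -0.0]]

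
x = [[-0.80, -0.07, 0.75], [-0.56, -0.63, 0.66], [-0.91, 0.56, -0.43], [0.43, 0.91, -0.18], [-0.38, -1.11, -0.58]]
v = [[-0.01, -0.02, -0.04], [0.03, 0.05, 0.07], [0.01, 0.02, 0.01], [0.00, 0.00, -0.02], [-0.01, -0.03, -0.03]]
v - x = [[0.79,  0.05,  -0.79], [0.59,  0.68,  -0.59], [0.92,  -0.54,  0.44], [-0.43,  -0.91,  0.16], [0.37,  1.08,  0.55]]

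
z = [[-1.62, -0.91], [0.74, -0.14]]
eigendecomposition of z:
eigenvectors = [[(0.74+0j), (0.74-0j)], [(-0.6-0.29j), -0.60+0.29j]]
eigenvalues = [(-0.88+0.35j), (-0.88-0.35j)]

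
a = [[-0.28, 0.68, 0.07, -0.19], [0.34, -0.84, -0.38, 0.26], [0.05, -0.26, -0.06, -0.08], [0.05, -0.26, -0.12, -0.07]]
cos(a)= [[0.86, 0.33, 0.12, -0.11], [0.17, 0.57, -0.15, 0.12], [0.05, -0.13, 0.95, 0.03], [0.05, -0.14, -0.05, 1.03]]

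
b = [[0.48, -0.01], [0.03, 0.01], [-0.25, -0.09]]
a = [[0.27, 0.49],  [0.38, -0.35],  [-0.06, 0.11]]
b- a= [[0.21,-0.50], [-0.35,0.36], [-0.19,-0.20]]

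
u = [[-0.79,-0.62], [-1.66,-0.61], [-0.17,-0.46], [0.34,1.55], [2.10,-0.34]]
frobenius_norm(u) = 3.38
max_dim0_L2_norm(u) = 2.82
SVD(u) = [[-0.32,-0.21], [-0.61,-0.07], [-0.10,-0.22], [0.26,0.79], [0.67,-0.52]] @ diag([2.886997839685507, 1.7565999754216144]) @ [[0.96, 0.28], [-0.28, 0.96]]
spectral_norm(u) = 2.89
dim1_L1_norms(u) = [1.41, 2.27, 0.63, 1.89, 2.44]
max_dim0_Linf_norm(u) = 2.1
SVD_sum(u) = [[-0.89,-0.26],[-1.7,-0.49],[-0.28,-0.08],[0.73,0.21],[1.85,0.53]] + [[0.10, -0.36], [0.04, -0.12], [0.11, -0.38], [-0.39, 1.34], [0.25, -0.87]]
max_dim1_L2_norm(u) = 2.13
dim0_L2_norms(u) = [2.82, 1.87]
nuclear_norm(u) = 4.64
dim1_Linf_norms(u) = [0.79, 1.66, 0.46, 1.55, 2.1]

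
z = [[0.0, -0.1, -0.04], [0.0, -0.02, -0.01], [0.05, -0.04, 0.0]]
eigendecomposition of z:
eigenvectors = [[-0.71+0.00j, -0.71-0.00j, (-0.18+0j)], [-0.17+0.02j, (-0.17-0.02j), -0.36+0.00j], [0.19+0.66j, 0.19-0.66j, 0.92+0.00j]]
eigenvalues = [(-0.01+0.04j), (-0.01-0.04j), (0.01+0j)]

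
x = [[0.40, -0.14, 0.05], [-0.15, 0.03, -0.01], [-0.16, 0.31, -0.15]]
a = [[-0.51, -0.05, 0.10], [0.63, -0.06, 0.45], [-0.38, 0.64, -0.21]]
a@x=[[-0.21, 0.10, -0.04], [0.19, 0.05, -0.04], [-0.21, 0.01, 0.01]]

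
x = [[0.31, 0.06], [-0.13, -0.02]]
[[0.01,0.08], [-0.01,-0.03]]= x@[[0.04, 0.24], [0.01, 0.08]]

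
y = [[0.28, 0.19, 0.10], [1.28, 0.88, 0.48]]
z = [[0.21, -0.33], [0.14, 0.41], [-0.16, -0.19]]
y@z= [[0.07, -0.03], [0.32, -0.15]]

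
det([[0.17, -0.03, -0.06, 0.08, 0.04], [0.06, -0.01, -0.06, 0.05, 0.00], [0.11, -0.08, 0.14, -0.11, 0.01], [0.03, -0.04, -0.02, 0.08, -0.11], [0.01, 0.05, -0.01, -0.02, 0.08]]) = 0.000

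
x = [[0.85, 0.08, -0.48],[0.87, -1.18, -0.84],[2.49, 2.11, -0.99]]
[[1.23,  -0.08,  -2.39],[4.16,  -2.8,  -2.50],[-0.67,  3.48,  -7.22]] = x @ [[1.52, 1.52, -1.0], [-2.23, 1.30, -0.8], [-0.25, 3.08, 3.07]]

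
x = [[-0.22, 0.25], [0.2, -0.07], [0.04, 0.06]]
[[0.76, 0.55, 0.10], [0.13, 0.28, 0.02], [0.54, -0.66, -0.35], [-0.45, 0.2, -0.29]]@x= [[-0.05,0.16], [0.03,0.01], [-0.26,0.16], [0.13,-0.14]]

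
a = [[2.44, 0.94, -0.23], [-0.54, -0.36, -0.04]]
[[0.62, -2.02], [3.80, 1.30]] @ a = [[2.60,  1.31,  -0.06], [8.57,  3.10,  -0.93]]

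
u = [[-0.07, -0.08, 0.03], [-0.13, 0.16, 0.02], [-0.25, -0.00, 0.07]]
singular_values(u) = [0.31, 0.17, 0.0]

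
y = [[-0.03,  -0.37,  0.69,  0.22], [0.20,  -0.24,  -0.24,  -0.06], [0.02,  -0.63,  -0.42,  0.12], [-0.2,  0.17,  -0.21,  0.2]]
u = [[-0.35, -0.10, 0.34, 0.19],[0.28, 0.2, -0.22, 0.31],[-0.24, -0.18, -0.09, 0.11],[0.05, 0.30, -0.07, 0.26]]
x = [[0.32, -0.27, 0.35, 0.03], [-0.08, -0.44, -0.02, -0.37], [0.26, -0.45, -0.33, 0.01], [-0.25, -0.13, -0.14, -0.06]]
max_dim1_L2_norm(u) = 0.53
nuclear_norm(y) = 2.13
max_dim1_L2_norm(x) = 0.62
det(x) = 0.02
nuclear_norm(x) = 1.90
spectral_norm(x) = 0.77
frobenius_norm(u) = 0.91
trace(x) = -0.51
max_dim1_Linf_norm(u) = 0.35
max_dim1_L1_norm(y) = 1.31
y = x + u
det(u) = -0.01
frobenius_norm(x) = 1.06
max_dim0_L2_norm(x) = 0.7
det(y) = -0.02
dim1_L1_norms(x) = [0.97, 0.91, 1.05, 0.58]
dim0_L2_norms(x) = [0.49, 0.7, 0.5, 0.38]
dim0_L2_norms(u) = [0.51, 0.42, 0.42, 0.46]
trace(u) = 0.02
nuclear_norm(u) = 1.59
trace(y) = -0.49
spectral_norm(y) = 0.88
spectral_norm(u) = 0.71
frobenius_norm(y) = 1.25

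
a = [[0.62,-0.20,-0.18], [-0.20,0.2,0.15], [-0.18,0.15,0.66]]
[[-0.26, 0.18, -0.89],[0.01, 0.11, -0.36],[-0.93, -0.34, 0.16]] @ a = [[-0.04, -0.05, -0.51],[0.05, -0.03, -0.22],[-0.54, 0.14, 0.22]]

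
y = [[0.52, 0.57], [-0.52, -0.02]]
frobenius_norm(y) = 0.93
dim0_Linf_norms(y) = [0.52, 0.57]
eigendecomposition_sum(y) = [[(0.26+0.16j), (0.28-0.15j)], [(-0.26+0.14j), -0.01+0.31j]] + [[(0.26-0.16j), 0.28+0.15j], [-0.26-0.14j, (-0.01-0.31j)]]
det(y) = 0.29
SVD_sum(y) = [[0.62, 0.44],[-0.36, -0.25]] + [[-0.1, 0.13], [-0.16, 0.23]]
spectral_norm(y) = 0.87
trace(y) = 0.50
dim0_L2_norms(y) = [0.74, 0.57]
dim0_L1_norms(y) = [1.04, 0.59]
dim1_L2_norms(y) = [0.77, 0.52]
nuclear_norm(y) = 1.20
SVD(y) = [[-0.87, 0.50], [0.50, 0.87]] @ diag([0.8707589732695575, 0.32844909875130746]) @ [[-0.82,  -0.58], [-0.58,  0.82]]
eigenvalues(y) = [(0.25+0.47j), (0.25-0.47j)]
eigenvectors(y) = [[0.72+0.00j, (0.72-0j)], [-0.34+0.60j, (-0.34-0.6j)]]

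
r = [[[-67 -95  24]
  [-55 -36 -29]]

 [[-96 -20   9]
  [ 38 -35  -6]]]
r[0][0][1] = -95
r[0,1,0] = -55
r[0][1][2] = -29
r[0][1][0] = -55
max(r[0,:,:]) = 24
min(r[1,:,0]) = -96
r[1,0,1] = -20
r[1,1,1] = -35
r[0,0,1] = -95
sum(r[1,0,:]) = -107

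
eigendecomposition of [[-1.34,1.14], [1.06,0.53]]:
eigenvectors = [[-0.91,-0.43], [0.41,-0.9]]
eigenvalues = [-1.85, 1.04]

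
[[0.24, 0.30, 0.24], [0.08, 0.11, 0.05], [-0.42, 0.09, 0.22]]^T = [[0.24,0.08,-0.42], [0.30,0.11,0.09], [0.24,0.05,0.22]]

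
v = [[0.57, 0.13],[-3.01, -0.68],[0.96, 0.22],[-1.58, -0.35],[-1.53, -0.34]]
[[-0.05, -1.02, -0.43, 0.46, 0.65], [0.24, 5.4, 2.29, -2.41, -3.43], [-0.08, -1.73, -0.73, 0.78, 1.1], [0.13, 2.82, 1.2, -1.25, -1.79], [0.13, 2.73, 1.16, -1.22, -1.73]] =v @ [[-0.23,  -1.26,  -0.69,  0.35,  0.82], [0.66,  -2.36,  -0.31,  2.00,  1.41]]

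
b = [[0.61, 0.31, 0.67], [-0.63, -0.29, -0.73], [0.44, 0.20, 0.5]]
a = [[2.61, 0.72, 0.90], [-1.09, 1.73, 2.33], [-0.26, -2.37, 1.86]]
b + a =[[3.22, 1.03, 1.57],[-1.72, 1.44, 1.60],[0.18, -2.17, 2.36]]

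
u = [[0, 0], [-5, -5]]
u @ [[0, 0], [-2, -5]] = [[0, 0], [10, 25]]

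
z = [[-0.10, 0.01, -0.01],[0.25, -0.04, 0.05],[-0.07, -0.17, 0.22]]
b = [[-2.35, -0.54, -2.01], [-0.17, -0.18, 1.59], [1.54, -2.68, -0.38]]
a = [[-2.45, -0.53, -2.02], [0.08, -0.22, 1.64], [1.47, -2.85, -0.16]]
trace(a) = -2.83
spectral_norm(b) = 3.40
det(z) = -0.00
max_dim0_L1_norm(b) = 4.06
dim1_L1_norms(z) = [0.12, 0.34, 0.46]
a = b + z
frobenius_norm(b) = 4.71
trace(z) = 0.08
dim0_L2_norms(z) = [0.28, 0.17, 0.23]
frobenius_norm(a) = 4.84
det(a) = -13.01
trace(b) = -2.91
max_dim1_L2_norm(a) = 3.22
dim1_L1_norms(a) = [5.0, 1.94, 4.48]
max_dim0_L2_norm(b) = 2.81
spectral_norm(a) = 3.60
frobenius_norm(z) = 0.40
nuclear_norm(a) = 7.81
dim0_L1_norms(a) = [4.0, 3.6, 3.82]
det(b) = -12.93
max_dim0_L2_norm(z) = 0.28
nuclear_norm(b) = 7.66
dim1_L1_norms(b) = [4.9, 1.94, 4.6]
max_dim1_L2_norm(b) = 3.14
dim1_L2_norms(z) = [0.1, 0.26, 0.29]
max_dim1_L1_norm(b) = 4.9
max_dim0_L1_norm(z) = 0.42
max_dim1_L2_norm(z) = 0.29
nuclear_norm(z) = 0.57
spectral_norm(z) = 0.29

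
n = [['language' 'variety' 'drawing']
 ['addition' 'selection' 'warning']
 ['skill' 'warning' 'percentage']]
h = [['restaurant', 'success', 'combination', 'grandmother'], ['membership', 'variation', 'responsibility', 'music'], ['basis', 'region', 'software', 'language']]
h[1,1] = 'variation'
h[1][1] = 'variation'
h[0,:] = ['restaurant', 'success', 'combination', 'grandmother']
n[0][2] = 'drawing'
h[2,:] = ['basis', 'region', 'software', 'language']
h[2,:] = ['basis', 'region', 'software', 'language']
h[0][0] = 'restaurant'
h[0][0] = 'restaurant'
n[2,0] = 'skill'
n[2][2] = 'percentage'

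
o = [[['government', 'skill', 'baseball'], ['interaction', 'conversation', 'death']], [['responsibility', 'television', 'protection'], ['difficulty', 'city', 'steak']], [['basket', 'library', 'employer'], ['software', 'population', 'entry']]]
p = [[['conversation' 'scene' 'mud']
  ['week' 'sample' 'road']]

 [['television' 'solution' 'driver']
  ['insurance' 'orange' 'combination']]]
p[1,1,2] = 'combination'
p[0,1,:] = ['week', 'sample', 'road']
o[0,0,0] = 'government'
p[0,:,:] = [['conversation', 'scene', 'mud'], ['week', 'sample', 'road']]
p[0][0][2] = 'mud'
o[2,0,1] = 'library'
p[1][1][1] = 'orange'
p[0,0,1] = 'scene'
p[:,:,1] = [['scene', 'sample'], ['solution', 'orange']]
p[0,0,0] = 'conversation'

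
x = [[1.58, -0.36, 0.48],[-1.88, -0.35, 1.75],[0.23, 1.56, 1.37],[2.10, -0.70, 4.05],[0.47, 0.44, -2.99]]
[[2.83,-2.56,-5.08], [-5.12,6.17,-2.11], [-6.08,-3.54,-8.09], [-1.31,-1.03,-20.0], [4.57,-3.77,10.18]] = x@[[1.68,-2.33,-2.32], [-2.69,-2.40,-1.36], [-1.66,0.54,-3.97]]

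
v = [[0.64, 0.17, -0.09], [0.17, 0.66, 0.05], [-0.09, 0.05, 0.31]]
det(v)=0.114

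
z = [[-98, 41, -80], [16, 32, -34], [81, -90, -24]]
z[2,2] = -24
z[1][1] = 32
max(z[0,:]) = 41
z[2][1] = -90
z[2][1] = -90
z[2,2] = -24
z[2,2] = -24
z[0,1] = 41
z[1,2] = -34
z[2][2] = -24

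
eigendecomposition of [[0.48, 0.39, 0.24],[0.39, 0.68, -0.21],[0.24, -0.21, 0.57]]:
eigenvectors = [[0.68, -0.59, 0.43], [-0.54, -0.80, -0.24], [-0.49, 0.07, 0.87]]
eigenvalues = [-0.0, 0.98, 0.75]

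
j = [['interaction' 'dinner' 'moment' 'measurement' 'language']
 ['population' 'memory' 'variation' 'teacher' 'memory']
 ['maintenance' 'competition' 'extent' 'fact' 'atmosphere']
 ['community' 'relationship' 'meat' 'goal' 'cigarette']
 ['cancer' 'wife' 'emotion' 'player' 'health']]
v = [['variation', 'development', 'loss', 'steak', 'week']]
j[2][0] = 'maintenance'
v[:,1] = ['development']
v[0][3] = 'steak'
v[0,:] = ['variation', 'development', 'loss', 'steak', 'week']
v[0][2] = 'loss'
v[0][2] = 'loss'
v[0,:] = ['variation', 'development', 'loss', 'steak', 'week']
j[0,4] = 'language'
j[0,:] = ['interaction', 'dinner', 'moment', 'measurement', 'language']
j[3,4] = 'cigarette'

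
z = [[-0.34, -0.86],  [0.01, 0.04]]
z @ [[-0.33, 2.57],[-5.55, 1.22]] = [[4.89,-1.92], [-0.23,0.07]]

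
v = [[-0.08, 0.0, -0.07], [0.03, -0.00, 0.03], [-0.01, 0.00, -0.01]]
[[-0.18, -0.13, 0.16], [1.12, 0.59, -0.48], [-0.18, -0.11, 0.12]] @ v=[[0.01,0.00,0.01], [-0.07,0.0,-0.06], [0.01,0.00,0.01]]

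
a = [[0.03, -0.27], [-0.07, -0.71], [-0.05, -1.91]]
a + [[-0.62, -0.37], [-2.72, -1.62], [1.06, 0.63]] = [[-0.59, -0.64], [-2.79, -2.33], [1.01, -1.28]]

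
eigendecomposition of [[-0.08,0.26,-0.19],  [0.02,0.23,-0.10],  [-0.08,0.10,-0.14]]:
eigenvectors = [[0.74, -0.65, 0.6],[0.12, 0.33, 0.79],[0.67, 0.68, 0.08]]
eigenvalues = [-0.21, -0.01, 0.23]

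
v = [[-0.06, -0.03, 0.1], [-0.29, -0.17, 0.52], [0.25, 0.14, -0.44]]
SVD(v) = [[-0.15, 0.68, 0.72], [-0.75, -0.55, 0.36], [0.64, -0.49, 0.59]] @ diag([0.8207080184975043, 0.006180039216639113, 0.0003943211648387941]) @ [[0.47, 0.27, -0.84], [-0.72, 0.66, -0.19], [-0.5, -0.7, -0.51]]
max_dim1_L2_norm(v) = 0.62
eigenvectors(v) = [[0.14, 0.44, 0.49], [0.76, -0.90, 0.71], [-0.64, -0.03, 0.50]]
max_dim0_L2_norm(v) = 0.69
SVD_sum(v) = [[-0.06, -0.03, 0.1], [-0.29, -0.17, 0.52], [0.25, 0.14, -0.44]] + [[-0.00, 0.0, -0.00], [0.0, -0.0, 0.0], [0.0, -0.00, 0.0]] + [[-0.00, -0.0, -0.0], [-0.00, -0.0, -0.0], [-0.00, -0.00, -0.00]]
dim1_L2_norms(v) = [0.12, 0.62, 0.53]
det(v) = -0.00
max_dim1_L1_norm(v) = 0.98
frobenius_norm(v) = 0.82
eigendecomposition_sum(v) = [[-0.06, -0.03, 0.1],  [-0.30, -0.17, 0.52],  [0.25, 0.14, -0.44]] + [[-0.00,0.00,0.0], [0.01,-0.0,-0.00], [0.00,-0.0,-0.0]] + [[-0.00, -0.00, -0.00], [-0.0, -0.0, -0.0], [-0.00, -0.0, -0.0]]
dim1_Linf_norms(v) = [0.1, 0.52, 0.44]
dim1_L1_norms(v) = [0.19, 0.98, 0.83]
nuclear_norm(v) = 0.83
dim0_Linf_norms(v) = [0.29, 0.17, 0.52]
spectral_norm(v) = 0.82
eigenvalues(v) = [-0.66, -0.01, -0.0]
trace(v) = -0.67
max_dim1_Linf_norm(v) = 0.52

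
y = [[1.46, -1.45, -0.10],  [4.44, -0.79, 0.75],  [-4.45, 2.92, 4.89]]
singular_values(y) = [7.98, 3.58, 0.93]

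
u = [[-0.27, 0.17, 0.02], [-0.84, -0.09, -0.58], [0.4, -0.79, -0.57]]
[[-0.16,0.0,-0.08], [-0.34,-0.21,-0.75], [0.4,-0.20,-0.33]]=u @ [[0.14,0.24,0.55], [-0.8,0.4,0.38], [0.51,-0.04,0.43]]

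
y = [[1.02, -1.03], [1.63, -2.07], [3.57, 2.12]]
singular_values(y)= [4.21, 2.93]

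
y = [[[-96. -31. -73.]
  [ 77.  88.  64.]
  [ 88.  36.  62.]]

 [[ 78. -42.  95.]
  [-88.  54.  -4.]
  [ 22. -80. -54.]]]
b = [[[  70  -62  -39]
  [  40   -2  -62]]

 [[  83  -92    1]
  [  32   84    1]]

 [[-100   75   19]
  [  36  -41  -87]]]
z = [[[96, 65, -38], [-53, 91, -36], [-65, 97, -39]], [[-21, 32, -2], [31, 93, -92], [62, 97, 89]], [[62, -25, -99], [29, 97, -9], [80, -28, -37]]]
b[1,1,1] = 84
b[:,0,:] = [[70, -62, -39], [83, -92, 1], [-100, 75, 19]]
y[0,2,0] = 88.0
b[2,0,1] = 75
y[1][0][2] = 95.0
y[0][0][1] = -31.0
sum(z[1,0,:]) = 9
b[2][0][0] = -100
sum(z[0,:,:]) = 118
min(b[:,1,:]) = -87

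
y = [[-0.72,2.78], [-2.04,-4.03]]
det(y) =8.573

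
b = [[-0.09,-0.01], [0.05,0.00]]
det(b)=0.001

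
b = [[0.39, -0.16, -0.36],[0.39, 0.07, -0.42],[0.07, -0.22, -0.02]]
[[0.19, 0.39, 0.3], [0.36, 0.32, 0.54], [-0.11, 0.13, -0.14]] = b @ [[0.43,0.55,1.35], [0.65,-0.40,1.05], [-0.34,-0.32,0.15]]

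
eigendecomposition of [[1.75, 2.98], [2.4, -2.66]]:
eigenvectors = [[0.92, -0.47], [0.39, 0.89]]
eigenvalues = [3.01, -3.92]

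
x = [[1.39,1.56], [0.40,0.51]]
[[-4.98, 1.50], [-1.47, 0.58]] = x @ [[-2.84, -1.65], [-0.66, 2.43]]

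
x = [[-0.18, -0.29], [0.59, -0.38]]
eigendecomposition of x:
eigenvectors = [[(0.14+0.56j), 0.14-0.56j], [0.82+0.00j, 0.82-0.00j]]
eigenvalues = [(-0.28+0.4j), (-0.28-0.4j)]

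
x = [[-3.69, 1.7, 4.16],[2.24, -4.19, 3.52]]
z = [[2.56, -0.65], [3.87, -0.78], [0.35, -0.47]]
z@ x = [[-10.90, 7.08, 8.36], [-16.03, 9.85, 13.35], [-2.34, 2.56, -0.2]]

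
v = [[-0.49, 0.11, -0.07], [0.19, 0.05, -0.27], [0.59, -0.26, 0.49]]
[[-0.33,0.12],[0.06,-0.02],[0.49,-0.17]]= v @ [[0.97, -0.34], [1.78, -0.62], [0.78, -0.27]]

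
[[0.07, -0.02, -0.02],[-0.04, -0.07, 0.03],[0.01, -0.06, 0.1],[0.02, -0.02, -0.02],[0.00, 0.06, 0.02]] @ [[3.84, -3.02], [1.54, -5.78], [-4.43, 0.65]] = [[0.33, -0.11], [-0.39, 0.54], [-0.50, 0.38], [0.13, 0.04], [0.00, -0.33]]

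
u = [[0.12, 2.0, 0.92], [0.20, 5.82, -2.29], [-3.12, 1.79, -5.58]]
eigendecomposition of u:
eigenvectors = [[-0.30, -0.74, 0.34], [0.22, 0.22, 0.94], [0.93, 0.63, 0.05]]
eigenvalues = [-4.13, -1.27, 5.76]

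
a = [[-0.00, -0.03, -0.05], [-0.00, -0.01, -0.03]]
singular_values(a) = [0.07, 0.01]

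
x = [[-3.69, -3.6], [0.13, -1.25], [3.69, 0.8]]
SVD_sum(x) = [[-4.18, -2.89], [-0.50, -0.34], [2.87, 1.99]] + [[0.49, -0.71], [0.63, -0.91], [0.82, -1.19]]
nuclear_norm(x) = 8.20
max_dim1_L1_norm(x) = 7.29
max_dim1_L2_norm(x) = 5.16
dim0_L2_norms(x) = [5.22, 3.89]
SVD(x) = [[-0.82, -0.43], [-0.1, -0.55], [0.56, -0.72]] @ diag([6.194984879120584, 2.008422850763086]) @ [[0.82, 0.57],[-0.57, 0.82]]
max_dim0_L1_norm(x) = 7.51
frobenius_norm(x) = 6.51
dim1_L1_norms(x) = [7.29, 1.38, 4.49]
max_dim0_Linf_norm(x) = 3.69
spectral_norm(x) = 6.19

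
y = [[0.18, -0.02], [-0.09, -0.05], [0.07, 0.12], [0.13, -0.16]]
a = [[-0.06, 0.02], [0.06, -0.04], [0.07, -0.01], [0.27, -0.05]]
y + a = [[0.12, 0.00],[-0.03, -0.09],[0.14, 0.11],[0.40, -0.21]]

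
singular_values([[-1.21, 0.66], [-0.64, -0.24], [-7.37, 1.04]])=[7.58, 0.58]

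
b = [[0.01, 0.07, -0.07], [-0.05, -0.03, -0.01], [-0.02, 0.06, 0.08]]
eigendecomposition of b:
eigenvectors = [[(0.75+0j), (0.75-0j), (-0.53+0j)],[(-0.05+0.58j), -0.05-0.58j, 0.14+0.00j],[(0.28-0.15j), (0.28+0.15j), (0.84+0j)]]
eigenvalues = [(-0.02+0.07j), (-0.02-0.07j), (0.1+0j)]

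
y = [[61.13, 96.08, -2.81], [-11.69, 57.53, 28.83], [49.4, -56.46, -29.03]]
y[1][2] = 28.83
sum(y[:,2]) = -3.0100000000000016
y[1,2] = 28.83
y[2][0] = 49.4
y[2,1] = -56.46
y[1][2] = 28.83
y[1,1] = 57.53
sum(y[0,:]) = 154.4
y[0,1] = 96.08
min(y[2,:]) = -56.46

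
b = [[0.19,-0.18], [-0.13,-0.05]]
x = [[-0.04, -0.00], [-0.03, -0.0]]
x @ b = [[-0.01, 0.01], [-0.01, 0.01]]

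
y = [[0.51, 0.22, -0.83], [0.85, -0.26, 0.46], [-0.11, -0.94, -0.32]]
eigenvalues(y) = [(1+0j), (-0.53+0.85j), (-0.53-0.85j)]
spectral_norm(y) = 1.00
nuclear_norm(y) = 3.00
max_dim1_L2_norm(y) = 1.0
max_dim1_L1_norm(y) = 1.57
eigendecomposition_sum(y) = [[0.68-0.00j, (0.35+0j), (-0.31+0j)],[(0.35-0j), (0.18+0j), -0.16+0.00j],[-0.31+0.00j, (-0.16-0j), (0.14-0j)]] + [[(-0.08+0.13j), (-0.06-0.25j), -0.26+0.02j], [0.25-0.05j, (-0.22+0.35j), (0.31+0.29j)], [0.10+0.24j, -0.39-0.15j, -0.23+0.37j]] + [[-0.08-0.13j, -0.06+0.25j, (-0.26-0.02j)],[(0.25+0.05j), (-0.22-0.35j), 0.31-0.29j],[0.10-0.24j, -0.39+0.15j, (-0.23-0.37j)]]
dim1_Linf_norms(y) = [0.83, 0.85, 0.94]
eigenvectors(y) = [[(0.83+0j), (0.23+0.32j), (0.23-0.32j)], [(0.42+0j), (0.12-0.63j), (0.12+0.63j)], [(-0.37+0j), (0.66+0j), (0.66-0j)]]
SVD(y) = [[0.48, 0.57, -0.67], [-0.85, 0.09, -0.52], [-0.24, 0.82, 0.53]] @ diag([1.0029128009028097, 1.0001975604692166, 0.9954751397281147]) @ [[-0.45, 0.55, -0.71], [0.28, -0.67, -0.69], [-0.85, -0.51, 0.15]]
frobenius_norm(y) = 1.73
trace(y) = -0.07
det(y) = 1.00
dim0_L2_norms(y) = [1.0, 1.0, 1.0]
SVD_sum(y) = [[-0.21,0.26,-0.34], [0.38,-0.47,0.60], [0.11,-0.13,0.17]] + [[0.16,-0.38,-0.40], [0.03,-0.06,-0.06], [0.23,-0.54,-0.57]] + [[0.57, 0.34, -0.10], [0.44, 0.27, -0.08], [-0.44, -0.27, 0.08]]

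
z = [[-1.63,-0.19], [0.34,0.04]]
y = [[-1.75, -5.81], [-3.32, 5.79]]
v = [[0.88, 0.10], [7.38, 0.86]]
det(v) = 0.02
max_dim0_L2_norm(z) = 1.67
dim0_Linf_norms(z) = [1.63, 0.19]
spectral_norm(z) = 1.68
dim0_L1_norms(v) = [8.26, 0.96]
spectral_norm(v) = 7.48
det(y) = -29.42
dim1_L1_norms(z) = [1.82, 0.38]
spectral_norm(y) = 8.29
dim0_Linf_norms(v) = [7.38, 0.86]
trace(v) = 1.74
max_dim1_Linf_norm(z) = 1.63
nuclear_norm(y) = 11.84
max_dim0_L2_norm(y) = 8.2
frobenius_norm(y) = 9.02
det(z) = -0.00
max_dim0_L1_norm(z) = 1.97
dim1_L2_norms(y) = [6.07, 6.67]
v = y @ z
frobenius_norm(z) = 1.68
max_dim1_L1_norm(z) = 1.82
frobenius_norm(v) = 7.48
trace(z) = -1.59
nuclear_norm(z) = 1.68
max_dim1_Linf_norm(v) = 7.38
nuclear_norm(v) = 7.49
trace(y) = 4.04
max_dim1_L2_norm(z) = 1.64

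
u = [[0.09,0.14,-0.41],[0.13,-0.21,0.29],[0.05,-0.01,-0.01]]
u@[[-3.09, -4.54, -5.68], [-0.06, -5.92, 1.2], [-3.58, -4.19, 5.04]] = [[1.18, 0.48, -2.41], [-1.43, -0.56, 0.47], [-0.12, -0.13, -0.35]]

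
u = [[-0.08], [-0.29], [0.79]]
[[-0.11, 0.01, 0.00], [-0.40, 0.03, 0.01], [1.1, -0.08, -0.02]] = u@[[1.39, -0.10, -0.03]]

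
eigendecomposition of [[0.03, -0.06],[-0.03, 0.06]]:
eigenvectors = [[-0.89, 0.71], [-0.45, -0.71]]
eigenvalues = [0.0, 0.09]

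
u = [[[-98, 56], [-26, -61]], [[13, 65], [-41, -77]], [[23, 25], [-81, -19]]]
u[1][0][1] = 65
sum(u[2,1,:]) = -100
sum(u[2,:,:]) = -52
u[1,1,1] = -77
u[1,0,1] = 65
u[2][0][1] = 25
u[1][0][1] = 65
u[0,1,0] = -26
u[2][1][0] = -81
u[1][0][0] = 13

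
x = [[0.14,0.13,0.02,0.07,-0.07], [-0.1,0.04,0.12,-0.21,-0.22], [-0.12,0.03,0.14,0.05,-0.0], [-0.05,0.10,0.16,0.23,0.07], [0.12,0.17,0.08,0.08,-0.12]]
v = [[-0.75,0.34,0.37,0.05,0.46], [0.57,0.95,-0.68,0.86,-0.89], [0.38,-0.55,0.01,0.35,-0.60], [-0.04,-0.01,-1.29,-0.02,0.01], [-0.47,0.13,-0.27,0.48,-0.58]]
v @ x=[[-0.13, 0.01, 0.12, -0.06, -0.07], [-0.08, 0.03, 0.1, -0.07, -0.08], [0.02, -0.04, -0.05, 0.18, 0.19], [0.15, -0.04, -0.19, -0.07, 0.0], [-0.14, -0.11, -0.0, -0.01, 0.11]]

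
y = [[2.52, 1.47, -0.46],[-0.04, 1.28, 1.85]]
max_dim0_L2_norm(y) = 2.52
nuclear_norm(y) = 5.19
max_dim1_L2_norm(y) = 2.95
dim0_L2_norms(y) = [2.52, 1.95, 1.91]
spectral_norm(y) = 2.99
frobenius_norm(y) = 3.71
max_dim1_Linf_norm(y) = 2.52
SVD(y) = [[-0.97,-0.23], [-0.23,0.97]] @ diag([2.9909098869786277, 2.1999677379392395]) @ [[-0.82,-0.58,0.01], [-0.28,0.41,0.87]]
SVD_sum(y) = [[2.37, 1.68, -0.02],[0.57, 0.40, -0.0]] + [[0.15, -0.21, -0.44],[-0.61, 0.88, 1.85]]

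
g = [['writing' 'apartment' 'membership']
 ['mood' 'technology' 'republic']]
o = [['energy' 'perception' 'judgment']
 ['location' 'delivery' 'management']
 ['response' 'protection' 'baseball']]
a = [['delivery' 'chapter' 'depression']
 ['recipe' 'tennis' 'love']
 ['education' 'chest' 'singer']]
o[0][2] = 'judgment'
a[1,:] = ['recipe', 'tennis', 'love']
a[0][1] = 'chapter'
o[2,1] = 'protection'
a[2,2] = 'singer'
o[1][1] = 'delivery'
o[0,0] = 'energy'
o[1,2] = 'management'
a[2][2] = 'singer'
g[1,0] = 'mood'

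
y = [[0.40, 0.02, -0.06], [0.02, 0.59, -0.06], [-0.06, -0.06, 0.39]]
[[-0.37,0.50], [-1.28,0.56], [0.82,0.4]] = y@ [[-0.58, 1.4], [-1.98, 1.04], [1.72, 1.40]]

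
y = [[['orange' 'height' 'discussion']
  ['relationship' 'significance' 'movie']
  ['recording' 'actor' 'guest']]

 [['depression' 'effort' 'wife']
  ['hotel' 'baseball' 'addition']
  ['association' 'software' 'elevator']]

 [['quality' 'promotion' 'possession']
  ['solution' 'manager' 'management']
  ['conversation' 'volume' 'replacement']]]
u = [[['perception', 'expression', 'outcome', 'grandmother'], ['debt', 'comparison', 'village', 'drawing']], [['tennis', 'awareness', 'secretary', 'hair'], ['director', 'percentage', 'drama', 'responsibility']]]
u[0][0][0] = 'perception'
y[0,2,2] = 'guest'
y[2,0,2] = 'possession'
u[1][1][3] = 'responsibility'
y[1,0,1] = 'effort'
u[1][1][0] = 'director'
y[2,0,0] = 'quality'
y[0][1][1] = 'significance'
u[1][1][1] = 'percentage'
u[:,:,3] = [['grandmother', 'drawing'], ['hair', 'responsibility']]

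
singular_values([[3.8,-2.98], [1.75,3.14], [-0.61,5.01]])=[6.83, 3.89]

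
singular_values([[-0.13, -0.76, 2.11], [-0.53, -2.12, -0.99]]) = [2.44, 2.2]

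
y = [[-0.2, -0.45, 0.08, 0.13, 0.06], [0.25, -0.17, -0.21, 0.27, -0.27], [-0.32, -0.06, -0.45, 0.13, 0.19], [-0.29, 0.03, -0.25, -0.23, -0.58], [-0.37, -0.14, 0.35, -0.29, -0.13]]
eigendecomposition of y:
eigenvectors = [[0.38-0.04j,(0.38+0.04j),-0.16-0.39j,-0.16+0.39j,-0.10+0.00j],[-0.47-0.03j,(-0.47+0.03j),-0.07-0.10j,-0.07+0.10j,(-0.11+0j)],[(-0.21+0.11j),-0.21-0.11j,(0.43-0.35j),0.43+0.35j,(-0.8+0j)],[(-0.7+0j),(-0.7-0j),(0.7+0j),0.70-0.00j,0.21+0.00j],[(0.28+0.11j),0.28-0.11j,0.05-0.07j,0.05+0.07j,(0.54+0j)]]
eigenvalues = [(0.11+0.11j), (0.11-0.11j), (-0.37+0.34j), (-0.37-0.34j), (-0.66+0j)]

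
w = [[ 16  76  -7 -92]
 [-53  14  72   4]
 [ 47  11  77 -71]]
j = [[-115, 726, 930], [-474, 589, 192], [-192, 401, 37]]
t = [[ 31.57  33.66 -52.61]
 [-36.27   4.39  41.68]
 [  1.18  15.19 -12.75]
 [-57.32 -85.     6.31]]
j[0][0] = -115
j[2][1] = 401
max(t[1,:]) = 41.68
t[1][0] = -36.27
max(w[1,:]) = 72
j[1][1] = 589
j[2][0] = -192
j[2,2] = 37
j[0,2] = 930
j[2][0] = -192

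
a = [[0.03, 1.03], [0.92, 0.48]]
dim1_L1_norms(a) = [1.06, 1.4]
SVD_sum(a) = [[0.47,0.75], [0.48,0.76]] + [[-0.44, 0.28], [0.44, -0.28]]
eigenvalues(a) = [-0.74, 1.25]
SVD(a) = [[-0.70, -0.71], [-0.71, 0.70]] @ diag([1.2614887540243866, 0.7397608555945634]) @ [[-0.54, -0.84], [0.84, -0.54]]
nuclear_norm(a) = 2.00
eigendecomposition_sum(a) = [[-0.46, 0.38],  [0.34, -0.29]] + [[0.49, 0.65], [0.58, 0.77]]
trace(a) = 0.51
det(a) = -0.93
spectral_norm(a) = 1.26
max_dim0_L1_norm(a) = 1.51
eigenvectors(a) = [[-0.80, -0.64],[0.6, -0.77]]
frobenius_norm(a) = 1.46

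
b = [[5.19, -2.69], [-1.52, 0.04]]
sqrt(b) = [[2.17+0.09j, (-1+0.33j)], [-0.56+0.19j, (0.26+0.73j)]]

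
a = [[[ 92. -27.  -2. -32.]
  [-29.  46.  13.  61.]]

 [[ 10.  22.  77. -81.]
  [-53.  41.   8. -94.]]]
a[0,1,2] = 13.0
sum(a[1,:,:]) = -70.0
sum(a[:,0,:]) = 59.0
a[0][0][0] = 92.0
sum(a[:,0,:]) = 59.0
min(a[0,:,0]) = -29.0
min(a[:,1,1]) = 41.0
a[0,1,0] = -29.0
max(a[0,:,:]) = 92.0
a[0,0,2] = -2.0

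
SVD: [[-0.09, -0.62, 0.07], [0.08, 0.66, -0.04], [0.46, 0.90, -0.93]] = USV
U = [[-0.35,0.56,0.75], [0.36,-0.65,0.66], [0.86,0.51,0.03]]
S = [1.56, 0.54, 0.0]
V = [[0.29, 0.79, -0.54],[0.24, -0.61, -0.76],[-0.92, 0.09, -0.37]]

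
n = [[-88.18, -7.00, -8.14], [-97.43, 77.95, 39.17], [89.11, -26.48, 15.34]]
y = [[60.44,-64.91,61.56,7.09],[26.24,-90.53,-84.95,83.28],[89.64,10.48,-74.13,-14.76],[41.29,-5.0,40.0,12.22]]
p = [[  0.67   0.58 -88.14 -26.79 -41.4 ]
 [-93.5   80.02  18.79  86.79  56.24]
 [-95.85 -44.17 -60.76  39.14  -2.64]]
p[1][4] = 56.24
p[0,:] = [0.67, 0.58, -88.14, -26.79, -41.4]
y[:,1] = [-64.91, -90.53, 10.48, -5.0]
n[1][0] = -97.43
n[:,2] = [-8.14, 39.17, 15.34]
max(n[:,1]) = 77.95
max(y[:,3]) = 83.28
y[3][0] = 41.29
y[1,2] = -84.95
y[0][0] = 60.44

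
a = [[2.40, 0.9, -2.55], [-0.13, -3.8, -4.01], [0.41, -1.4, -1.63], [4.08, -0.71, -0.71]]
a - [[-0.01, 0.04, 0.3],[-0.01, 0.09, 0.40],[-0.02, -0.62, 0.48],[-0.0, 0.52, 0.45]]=[[2.41, 0.86, -2.85],  [-0.12, -3.89, -4.41],  [0.43, -0.78, -2.11],  [4.08, -1.23, -1.16]]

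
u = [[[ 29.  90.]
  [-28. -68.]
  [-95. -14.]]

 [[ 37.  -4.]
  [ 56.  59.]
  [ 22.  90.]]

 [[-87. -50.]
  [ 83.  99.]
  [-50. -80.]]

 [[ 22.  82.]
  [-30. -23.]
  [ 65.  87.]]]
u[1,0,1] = -4.0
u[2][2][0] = -50.0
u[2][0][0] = -87.0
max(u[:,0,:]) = 90.0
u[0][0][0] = 29.0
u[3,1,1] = -23.0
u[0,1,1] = -68.0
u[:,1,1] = [-68.0, 59.0, 99.0, -23.0]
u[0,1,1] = -68.0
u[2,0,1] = -50.0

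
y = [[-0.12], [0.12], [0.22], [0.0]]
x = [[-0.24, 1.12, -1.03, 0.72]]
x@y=[[-0.06]]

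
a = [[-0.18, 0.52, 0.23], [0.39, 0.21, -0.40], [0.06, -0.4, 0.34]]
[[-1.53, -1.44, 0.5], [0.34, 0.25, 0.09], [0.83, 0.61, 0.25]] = a @ [[1.62, 0.93, 1.27],[-2.20, -2.08, 0.77],[-0.43, -0.82, 1.41]]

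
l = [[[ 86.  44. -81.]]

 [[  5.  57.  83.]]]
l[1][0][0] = 5.0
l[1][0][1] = 57.0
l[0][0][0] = 86.0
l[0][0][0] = 86.0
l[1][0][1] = 57.0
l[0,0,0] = 86.0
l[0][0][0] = 86.0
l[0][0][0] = 86.0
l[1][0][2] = 83.0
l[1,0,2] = 83.0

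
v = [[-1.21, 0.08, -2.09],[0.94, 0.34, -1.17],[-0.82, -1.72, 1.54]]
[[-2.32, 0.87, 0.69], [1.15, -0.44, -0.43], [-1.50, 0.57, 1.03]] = v @ [[1.43,-0.54,-0.41], [0.46,-0.17,-0.5], [0.3,-0.11,-0.11]]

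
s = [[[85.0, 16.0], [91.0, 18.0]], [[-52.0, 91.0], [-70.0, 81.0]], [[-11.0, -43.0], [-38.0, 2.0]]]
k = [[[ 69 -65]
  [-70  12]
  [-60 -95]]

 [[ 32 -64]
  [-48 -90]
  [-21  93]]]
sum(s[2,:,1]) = -41.0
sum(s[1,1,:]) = 11.0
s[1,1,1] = 81.0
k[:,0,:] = [[69, -65], [32, -64]]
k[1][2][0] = -21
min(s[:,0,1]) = -43.0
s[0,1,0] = 91.0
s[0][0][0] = 85.0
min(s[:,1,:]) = -70.0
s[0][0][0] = 85.0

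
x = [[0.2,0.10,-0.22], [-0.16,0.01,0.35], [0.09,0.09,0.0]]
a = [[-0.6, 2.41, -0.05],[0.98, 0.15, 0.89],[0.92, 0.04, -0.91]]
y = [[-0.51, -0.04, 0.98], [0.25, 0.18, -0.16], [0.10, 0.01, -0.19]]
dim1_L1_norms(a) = [3.06, 2.02, 1.87]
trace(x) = 0.21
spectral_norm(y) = 1.16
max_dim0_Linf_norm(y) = 0.98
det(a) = 4.23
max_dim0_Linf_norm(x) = 0.35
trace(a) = -1.36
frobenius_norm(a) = 3.10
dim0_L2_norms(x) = [0.27, 0.13, 0.41]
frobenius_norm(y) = 1.18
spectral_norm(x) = 0.49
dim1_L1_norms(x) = [0.52, 0.52, 0.18]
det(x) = 0.00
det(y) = 0.00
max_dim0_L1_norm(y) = 1.33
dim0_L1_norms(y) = [0.86, 0.23, 1.33]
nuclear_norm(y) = 1.38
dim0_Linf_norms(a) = [0.98, 2.41, 0.91]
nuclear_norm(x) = 0.65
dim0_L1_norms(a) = [2.5, 2.6, 1.85]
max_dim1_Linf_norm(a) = 2.41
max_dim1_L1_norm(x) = 0.52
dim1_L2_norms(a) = [2.48, 1.33, 1.29]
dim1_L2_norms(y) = [1.11, 0.35, 0.21]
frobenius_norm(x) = 0.51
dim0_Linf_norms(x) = [0.2, 0.1, 0.35]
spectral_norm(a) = 2.50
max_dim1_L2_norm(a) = 2.48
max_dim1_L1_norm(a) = 3.06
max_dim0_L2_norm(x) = 0.41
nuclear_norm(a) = 5.10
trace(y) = -0.52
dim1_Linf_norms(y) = [0.98, 0.25, 0.19]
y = a @ x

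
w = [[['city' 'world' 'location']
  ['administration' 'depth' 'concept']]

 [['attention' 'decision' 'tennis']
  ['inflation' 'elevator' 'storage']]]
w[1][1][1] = 'elevator'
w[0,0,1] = 'world'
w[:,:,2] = [['location', 'concept'], ['tennis', 'storage']]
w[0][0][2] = 'location'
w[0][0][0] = 'city'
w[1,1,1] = 'elevator'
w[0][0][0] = 'city'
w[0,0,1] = 'world'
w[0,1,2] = 'concept'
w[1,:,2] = ['tennis', 'storage']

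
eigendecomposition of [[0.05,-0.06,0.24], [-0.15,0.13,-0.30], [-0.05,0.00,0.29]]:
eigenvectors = [[(-0.54+0j), -0.43-0.07j, -0.43+0.07j], [-0.83+0.00j, (0.87+0j), (0.87-0j)], [(-0.09+0j), (-0.09-0.2j), -0.09+0.20j]]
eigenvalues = [(-0+0j), (0.24+0.08j), (0.24-0.08j)]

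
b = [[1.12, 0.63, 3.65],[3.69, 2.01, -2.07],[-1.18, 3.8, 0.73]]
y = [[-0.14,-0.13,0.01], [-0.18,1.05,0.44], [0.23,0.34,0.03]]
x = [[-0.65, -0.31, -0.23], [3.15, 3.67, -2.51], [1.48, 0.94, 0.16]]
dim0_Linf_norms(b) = [3.69, 3.8, 3.65]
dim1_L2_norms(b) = [3.87, 4.68, 4.05]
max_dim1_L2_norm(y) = 1.15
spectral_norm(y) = 1.19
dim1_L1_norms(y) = [0.28, 1.67, 0.6]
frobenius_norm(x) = 5.78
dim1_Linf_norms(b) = [3.65, 3.69, 3.8]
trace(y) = 0.94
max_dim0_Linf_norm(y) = 1.05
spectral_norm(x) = 5.66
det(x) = -0.04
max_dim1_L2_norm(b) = 4.68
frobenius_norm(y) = 1.24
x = y @ b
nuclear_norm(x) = 6.82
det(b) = 70.13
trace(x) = 3.18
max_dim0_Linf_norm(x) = 3.67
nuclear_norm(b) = 12.51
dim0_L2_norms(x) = [3.54, 3.8, 2.53]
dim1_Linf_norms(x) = [0.65, 3.67, 1.48]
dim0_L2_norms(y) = [0.32, 1.11, 0.44]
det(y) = -0.00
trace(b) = 3.86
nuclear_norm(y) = 1.52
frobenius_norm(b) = 7.30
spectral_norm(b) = 4.76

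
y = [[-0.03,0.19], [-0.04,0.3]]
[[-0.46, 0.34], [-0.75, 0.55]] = y @ [[-2.33, 1.94], [-2.8, 2.08]]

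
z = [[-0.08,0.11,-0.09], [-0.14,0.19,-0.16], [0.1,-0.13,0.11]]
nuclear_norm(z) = 0.39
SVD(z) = [[-0.43,-0.45,0.78], [-0.74,-0.32,-0.59], [0.52,-0.83,-0.2]] @ diag([0.3832584833734763, 0.0032074857364384987, 0.0016269472988895877]) @ [[0.50, -0.67, 0.56], [-0.80, -0.6, -0.00], [-0.34, 0.45, 0.83]]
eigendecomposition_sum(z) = [[-0.08, 0.11, -0.09], [-0.14, 0.19, -0.16], [0.1, -0.13, 0.11]] + [[0.0, -0.0, 0.0], [0.00, -0.00, 0.0], [0.00, -0.00, 0.0]] + [[-0.00, 0.00, 0.00], [0.0, -0.00, -0.00], [0.00, -0.0, -0.00]]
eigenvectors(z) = [[-0.43,-0.69,-0.57],[-0.75,-0.7,0.24],[0.51,-0.2,0.79]]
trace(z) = 0.22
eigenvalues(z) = [0.22, 0.0, -0.0]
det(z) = -0.00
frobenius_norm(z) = 0.38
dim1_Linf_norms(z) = [0.11, 0.19, 0.13]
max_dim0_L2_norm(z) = 0.26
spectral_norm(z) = 0.38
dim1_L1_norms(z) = [0.28, 0.49, 0.34]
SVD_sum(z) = [[-0.08, 0.11, -0.09], [-0.14, 0.19, -0.16], [0.1, -0.13, 0.11]] + [[0.0, 0.0, 0.00], [0.0, 0.0, 0.0], [0.00, 0.00, 0.0]] + [[-0.0, 0.0, 0.00], [0.00, -0.00, -0.00], [0.00, -0.0, -0.0]]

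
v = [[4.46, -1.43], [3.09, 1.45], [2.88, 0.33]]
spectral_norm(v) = 6.14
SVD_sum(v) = [[4.5, -0.13], [3.05, -0.09], [2.87, -0.08]] + [[-0.04, -1.30], [0.04, 1.54], [0.01, 0.41]]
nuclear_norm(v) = 8.20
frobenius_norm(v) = 6.48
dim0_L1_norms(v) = [10.43, 3.21]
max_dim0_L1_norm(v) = 10.43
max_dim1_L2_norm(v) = 4.68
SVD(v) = [[-0.73, 0.63], [-0.5, -0.75], [-0.47, -0.2]] @ diag([6.144986665638455, 2.0565842747443113]) @ [[-1.0, 0.03], [-0.03, -1.00]]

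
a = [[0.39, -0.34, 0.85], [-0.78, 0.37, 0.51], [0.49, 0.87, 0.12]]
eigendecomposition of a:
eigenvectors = [[0.53+0.00j, 0.60+0.00j, 0.60-0.00j], [0.54+0.00j, -0.23+0.54j, -0.23-0.54j], [(-0.65+0j), 0.29+0.45j, 0.29-0.45j]]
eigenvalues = [(-1+0j), (0.94+0.34j), (0.94-0.34j)]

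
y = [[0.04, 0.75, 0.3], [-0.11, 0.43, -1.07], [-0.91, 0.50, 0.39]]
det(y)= 0.891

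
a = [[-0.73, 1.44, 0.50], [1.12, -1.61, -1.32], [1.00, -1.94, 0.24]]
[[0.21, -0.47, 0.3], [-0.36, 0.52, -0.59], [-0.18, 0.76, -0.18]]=a @ [[-0.13, 0.30, -0.20], [0.04, -0.22, 0.02], [0.11, 0.13, 0.25]]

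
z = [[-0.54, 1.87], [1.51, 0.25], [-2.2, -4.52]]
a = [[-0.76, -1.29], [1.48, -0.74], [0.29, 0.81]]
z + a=[[-1.30, 0.58],[2.99, -0.49],[-1.91, -3.71]]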